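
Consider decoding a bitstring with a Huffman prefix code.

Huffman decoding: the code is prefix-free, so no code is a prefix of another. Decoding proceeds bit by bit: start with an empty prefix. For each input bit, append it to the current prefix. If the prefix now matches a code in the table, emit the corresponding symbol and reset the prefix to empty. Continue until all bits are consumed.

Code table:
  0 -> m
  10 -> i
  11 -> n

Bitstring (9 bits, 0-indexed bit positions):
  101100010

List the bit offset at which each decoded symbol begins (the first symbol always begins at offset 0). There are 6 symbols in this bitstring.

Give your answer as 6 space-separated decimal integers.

Answer: 0 2 4 5 6 7

Derivation:
Bit 0: prefix='1' (no match yet)
Bit 1: prefix='10' -> emit 'i', reset
Bit 2: prefix='1' (no match yet)
Bit 3: prefix='11' -> emit 'n', reset
Bit 4: prefix='0' -> emit 'm', reset
Bit 5: prefix='0' -> emit 'm', reset
Bit 6: prefix='0' -> emit 'm', reset
Bit 7: prefix='1' (no match yet)
Bit 8: prefix='10' -> emit 'i', reset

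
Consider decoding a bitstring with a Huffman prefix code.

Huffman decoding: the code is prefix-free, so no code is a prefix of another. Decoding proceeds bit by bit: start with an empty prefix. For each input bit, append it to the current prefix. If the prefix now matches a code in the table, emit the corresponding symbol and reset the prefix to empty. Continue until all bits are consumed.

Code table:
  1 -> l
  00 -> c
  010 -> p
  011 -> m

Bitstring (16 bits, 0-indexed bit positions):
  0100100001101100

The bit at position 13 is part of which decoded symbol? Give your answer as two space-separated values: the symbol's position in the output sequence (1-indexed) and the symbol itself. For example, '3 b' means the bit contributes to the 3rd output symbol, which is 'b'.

Answer: 5 m

Derivation:
Bit 0: prefix='0' (no match yet)
Bit 1: prefix='01' (no match yet)
Bit 2: prefix='010' -> emit 'p', reset
Bit 3: prefix='0' (no match yet)
Bit 4: prefix='01' (no match yet)
Bit 5: prefix='010' -> emit 'p', reset
Bit 6: prefix='0' (no match yet)
Bit 7: prefix='00' -> emit 'c', reset
Bit 8: prefix='0' (no match yet)
Bit 9: prefix='01' (no match yet)
Bit 10: prefix='011' -> emit 'm', reset
Bit 11: prefix='0' (no match yet)
Bit 12: prefix='01' (no match yet)
Bit 13: prefix='011' -> emit 'm', reset
Bit 14: prefix='0' (no match yet)
Bit 15: prefix='00' -> emit 'c', reset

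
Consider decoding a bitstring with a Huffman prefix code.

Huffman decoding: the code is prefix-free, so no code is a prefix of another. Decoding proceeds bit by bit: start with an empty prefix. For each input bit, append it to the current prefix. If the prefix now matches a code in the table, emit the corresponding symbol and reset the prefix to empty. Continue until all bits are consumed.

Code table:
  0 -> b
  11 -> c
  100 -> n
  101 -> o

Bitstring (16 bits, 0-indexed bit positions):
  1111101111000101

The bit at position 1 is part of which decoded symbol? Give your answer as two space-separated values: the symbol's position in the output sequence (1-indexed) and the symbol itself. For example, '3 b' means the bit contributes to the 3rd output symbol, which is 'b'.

Bit 0: prefix='1' (no match yet)
Bit 1: prefix='11' -> emit 'c', reset
Bit 2: prefix='1' (no match yet)
Bit 3: prefix='11' -> emit 'c', reset
Bit 4: prefix='1' (no match yet)
Bit 5: prefix='10' (no match yet)

Answer: 1 c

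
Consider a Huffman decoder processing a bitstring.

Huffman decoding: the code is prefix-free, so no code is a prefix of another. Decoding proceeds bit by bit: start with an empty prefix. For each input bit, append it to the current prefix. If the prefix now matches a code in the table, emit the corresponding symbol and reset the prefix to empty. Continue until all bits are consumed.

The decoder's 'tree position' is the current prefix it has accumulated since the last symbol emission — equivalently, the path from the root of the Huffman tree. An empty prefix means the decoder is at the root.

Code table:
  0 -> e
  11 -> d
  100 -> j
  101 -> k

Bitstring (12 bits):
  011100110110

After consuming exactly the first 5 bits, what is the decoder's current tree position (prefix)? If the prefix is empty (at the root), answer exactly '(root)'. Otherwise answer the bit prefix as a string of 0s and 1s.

Bit 0: prefix='0' -> emit 'e', reset
Bit 1: prefix='1' (no match yet)
Bit 2: prefix='11' -> emit 'd', reset
Bit 3: prefix='1' (no match yet)
Bit 4: prefix='10' (no match yet)

Answer: 10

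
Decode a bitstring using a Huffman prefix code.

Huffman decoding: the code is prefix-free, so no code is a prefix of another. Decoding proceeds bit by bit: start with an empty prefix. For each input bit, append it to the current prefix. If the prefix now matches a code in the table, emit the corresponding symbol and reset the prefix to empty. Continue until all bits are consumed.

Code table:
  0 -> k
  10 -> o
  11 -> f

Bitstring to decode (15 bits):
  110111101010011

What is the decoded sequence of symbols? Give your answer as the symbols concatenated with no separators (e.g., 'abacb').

Answer: fkffkookf

Derivation:
Bit 0: prefix='1' (no match yet)
Bit 1: prefix='11' -> emit 'f', reset
Bit 2: prefix='0' -> emit 'k', reset
Bit 3: prefix='1' (no match yet)
Bit 4: prefix='11' -> emit 'f', reset
Bit 5: prefix='1' (no match yet)
Bit 6: prefix='11' -> emit 'f', reset
Bit 7: prefix='0' -> emit 'k', reset
Bit 8: prefix='1' (no match yet)
Bit 9: prefix='10' -> emit 'o', reset
Bit 10: prefix='1' (no match yet)
Bit 11: prefix='10' -> emit 'o', reset
Bit 12: prefix='0' -> emit 'k', reset
Bit 13: prefix='1' (no match yet)
Bit 14: prefix='11' -> emit 'f', reset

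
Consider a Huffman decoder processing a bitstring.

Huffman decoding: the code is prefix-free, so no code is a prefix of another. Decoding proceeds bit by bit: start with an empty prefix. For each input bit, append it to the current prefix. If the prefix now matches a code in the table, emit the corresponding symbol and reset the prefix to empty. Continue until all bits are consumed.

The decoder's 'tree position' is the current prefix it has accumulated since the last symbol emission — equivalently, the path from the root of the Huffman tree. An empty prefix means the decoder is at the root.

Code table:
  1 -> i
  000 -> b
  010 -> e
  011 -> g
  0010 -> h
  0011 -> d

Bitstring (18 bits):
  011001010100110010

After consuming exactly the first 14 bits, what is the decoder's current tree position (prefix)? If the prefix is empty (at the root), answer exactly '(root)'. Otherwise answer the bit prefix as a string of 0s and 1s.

Bit 0: prefix='0' (no match yet)
Bit 1: prefix='01' (no match yet)
Bit 2: prefix='011' -> emit 'g', reset
Bit 3: prefix='0' (no match yet)
Bit 4: prefix='00' (no match yet)
Bit 5: prefix='001' (no match yet)
Bit 6: prefix='0010' -> emit 'h', reset
Bit 7: prefix='1' -> emit 'i', reset
Bit 8: prefix='0' (no match yet)
Bit 9: prefix='01' (no match yet)
Bit 10: prefix='010' -> emit 'e', reset
Bit 11: prefix='0' (no match yet)
Bit 12: prefix='01' (no match yet)
Bit 13: prefix='011' -> emit 'g', reset

Answer: (root)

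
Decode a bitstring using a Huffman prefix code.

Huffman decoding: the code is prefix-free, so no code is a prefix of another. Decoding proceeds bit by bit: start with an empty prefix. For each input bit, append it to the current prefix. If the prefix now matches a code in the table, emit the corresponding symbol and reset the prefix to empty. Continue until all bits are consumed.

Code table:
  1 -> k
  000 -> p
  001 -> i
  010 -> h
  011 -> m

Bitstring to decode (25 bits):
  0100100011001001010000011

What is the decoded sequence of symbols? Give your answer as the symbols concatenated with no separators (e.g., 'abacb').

Answer: hhikiihpm

Derivation:
Bit 0: prefix='0' (no match yet)
Bit 1: prefix='01' (no match yet)
Bit 2: prefix='010' -> emit 'h', reset
Bit 3: prefix='0' (no match yet)
Bit 4: prefix='01' (no match yet)
Bit 5: prefix='010' -> emit 'h', reset
Bit 6: prefix='0' (no match yet)
Bit 7: prefix='00' (no match yet)
Bit 8: prefix='001' -> emit 'i', reset
Bit 9: prefix='1' -> emit 'k', reset
Bit 10: prefix='0' (no match yet)
Bit 11: prefix='00' (no match yet)
Bit 12: prefix='001' -> emit 'i', reset
Bit 13: prefix='0' (no match yet)
Bit 14: prefix='00' (no match yet)
Bit 15: prefix='001' -> emit 'i', reset
Bit 16: prefix='0' (no match yet)
Bit 17: prefix='01' (no match yet)
Bit 18: prefix='010' -> emit 'h', reset
Bit 19: prefix='0' (no match yet)
Bit 20: prefix='00' (no match yet)
Bit 21: prefix='000' -> emit 'p', reset
Bit 22: prefix='0' (no match yet)
Bit 23: prefix='01' (no match yet)
Bit 24: prefix='011' -> emit 'm', reset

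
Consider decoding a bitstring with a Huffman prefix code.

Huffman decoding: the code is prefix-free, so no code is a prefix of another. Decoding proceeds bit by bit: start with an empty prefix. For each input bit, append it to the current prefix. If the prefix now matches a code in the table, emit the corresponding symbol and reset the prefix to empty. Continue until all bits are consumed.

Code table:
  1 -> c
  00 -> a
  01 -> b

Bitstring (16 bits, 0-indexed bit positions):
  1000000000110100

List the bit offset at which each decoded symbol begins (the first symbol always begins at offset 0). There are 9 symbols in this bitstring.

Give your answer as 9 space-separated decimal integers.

Answer: 0 1 3 5 7 9 11 12 14

Derivation:
Bit 0: prefix='1' -> emit 'c', reset
Bit 1: prefix='0' (no match yet)
Bit 2: prefix='00' -> emit 'a', reset
Bit 3: prefix='0' (no match yet)
Bit 4: prefix='00' -> emit 'a', reset
Bit 5: prefix='0' (no match yet)
Bit 6: prefix='00' -> emit 'a', reset
Bit 7: prefix='0' (no match yet)
Bit 8: prefix='00' -> emit 'a', reset
Bit 9: prefix='0' (no match yet)
Bit 10: prefix='01' -> emit 'b', reset
Bit 11: prefix='1' -> emit 'c', reset
Bit 12: prefix='0' (no match yet)
Bit 13: prefix='01' -> emit 'b', reset
Bit 14: prefix='0' (no match yet)
Bit 15: prefix='00' -> emit 'a', reset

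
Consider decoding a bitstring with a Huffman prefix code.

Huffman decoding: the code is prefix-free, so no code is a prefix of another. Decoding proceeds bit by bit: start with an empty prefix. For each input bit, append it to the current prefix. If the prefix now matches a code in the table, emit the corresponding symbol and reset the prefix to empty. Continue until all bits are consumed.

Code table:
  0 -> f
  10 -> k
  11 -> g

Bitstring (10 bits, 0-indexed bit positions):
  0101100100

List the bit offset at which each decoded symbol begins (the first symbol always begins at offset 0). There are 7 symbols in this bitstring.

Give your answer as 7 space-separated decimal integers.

Bit 0: prefix='0' -> emit 'f', reset
Bit 1: prefix='1' (no match yet)
Bit 2: prefix='10' -> emit 'k', reset
Bit 3: prefix='1' (no match yet)
Bit 4: prefix='11' -> emit 'g', reset
Bit 5: prefix='0' -> emit 'f', reset
Bit 6: prefix='0' -> emit 'f', reset
Bit 7: prefix='1' (no match yet)
Bit 8: prefix='10' -> emit 'k', reset
Bit 9: prefix='0' -> emit 'f', reset

Answer: 0 1 3 5 6 7 9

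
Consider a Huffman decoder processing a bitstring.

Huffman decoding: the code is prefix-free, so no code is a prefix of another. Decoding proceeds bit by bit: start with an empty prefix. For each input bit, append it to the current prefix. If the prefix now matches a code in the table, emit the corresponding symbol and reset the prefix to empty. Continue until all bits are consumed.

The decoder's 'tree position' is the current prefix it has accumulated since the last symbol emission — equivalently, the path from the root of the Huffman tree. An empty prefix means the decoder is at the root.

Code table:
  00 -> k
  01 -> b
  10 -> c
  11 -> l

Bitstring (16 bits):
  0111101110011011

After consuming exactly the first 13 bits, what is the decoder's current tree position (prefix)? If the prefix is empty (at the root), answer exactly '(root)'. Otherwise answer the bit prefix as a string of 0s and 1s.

Answer: 1

Derivation:
Bit 0: prefix='0' (no match yet)
Bit 1: prefix='01' -> emit 'b', reset
Bit 2: prefix='1' (no match yet)
Bit 3: prefix='11' -> emit 'l', reset
Bit 4: prefix='1' (no match yet)
Bit 5: prefix='10' -> emit 'c', reset
Bit 6: prefix='1' (no match yet)
Bit 7: prefix='11' -> emit 'l', reset
Bit 8: prefix='1' (no match yet)
Bit 9: prefix='10' -> emit 'c', reset
Bit 10: prefix='0' (no match yet)
Bit 11: prefix='01' -> emit 'b', reset
Bit 12: prefix='1' (no match yet)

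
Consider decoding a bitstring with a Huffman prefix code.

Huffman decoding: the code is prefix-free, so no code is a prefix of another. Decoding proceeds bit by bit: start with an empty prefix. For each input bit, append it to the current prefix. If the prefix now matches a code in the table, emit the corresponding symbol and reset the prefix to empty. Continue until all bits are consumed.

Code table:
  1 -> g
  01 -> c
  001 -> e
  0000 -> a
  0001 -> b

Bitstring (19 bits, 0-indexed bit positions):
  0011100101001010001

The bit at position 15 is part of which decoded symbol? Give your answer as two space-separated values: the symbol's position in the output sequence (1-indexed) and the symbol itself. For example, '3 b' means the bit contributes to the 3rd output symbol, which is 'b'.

Bit 0: prefix='0' (no match yet)
Bit 1: prefix='00' (no match yet)
Bit 2: prefix='001' -> emit 'e', reset
Bit 3: prefix='1' -> emit 'g', reset
Bit 4: prefix='1' -> emit 'g', reset
Bit 5: prefix='0' (no match yet)
Bit 6: prefix='00' (no match yet)
Bit 7: prefix='001' -> emit 'e', reset
Bit 8: prefix='0' (no match yet)
Bit 9: prefix='01' -> emit 'c', reset
Bit 10: prefix='0' (no match yet)
Bit 11: prefix='00' (no match yet)
Bit 12: prefix='001' -> emit 'e', reset
Bit 13: prefix='0' (no match yet)
Bit 14: prefix='01' -> emit 'c', reset
Bit 15: prefix='0' (no match yet)
Bit 16: prefix='00' (no match yet)
Bit 17: prefix='000' (no match yet)
Bit 18: prefix='0001' -> emit 'b', reset

Answer: 8 b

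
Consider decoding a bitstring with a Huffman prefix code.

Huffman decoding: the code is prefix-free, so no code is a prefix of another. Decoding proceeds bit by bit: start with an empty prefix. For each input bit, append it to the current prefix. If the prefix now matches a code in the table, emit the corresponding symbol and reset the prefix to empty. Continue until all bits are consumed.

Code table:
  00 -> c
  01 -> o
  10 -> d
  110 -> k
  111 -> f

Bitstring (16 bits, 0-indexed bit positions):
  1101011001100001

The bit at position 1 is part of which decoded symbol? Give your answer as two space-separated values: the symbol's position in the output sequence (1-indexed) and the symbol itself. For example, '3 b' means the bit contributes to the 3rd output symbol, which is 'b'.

Answer: 1 k

Derivation:
Bit 0: prefix='1' (no match yet)
Bit 1: prefix='11' (no match yet)
Bit 2: prefix='110' -> emit 'k', reset
Bit 3: prefix='1' (no match yet)
Bit 4: prefix='10' -> emit 'd', reset
Bit 5: prefix='1' (no match yet)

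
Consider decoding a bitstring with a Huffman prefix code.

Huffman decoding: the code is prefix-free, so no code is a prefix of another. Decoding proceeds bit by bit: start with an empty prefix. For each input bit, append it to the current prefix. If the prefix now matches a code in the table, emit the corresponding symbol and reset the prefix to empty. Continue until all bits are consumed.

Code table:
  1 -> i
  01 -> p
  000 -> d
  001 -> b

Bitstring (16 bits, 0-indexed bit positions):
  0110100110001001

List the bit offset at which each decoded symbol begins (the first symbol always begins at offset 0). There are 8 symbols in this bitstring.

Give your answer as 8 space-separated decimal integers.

Answer: 0 2 3 5 8 9 12 13

Derivation:
Bit 0: prefix='0' (no match yet)
Bit 1: prefix='01' -> emit 'p', reset
Bit 2: prefix='1' -> emit 'i', reset
Bit 3: prefix='0' (no match yet)
Bit 4: prefix='01' -> emit 'p', reset
Bit 5: prefix='0' (no match yet)
Bit 6: prefix='00' (no match yet)
Bit 7: prefix='001' -> emit 'b', reset
Bit 8: prefix='1' -> emit 'i', reset
Bit 9: prefix='0' (no match yet)
Bit 10: prefix='00' (no match yet)
Bit 11: prefix='000' -> emit 'd', reset
Bit 12: prefix='1' -> emit 'i', reset
Bit 13: prefix='0' (no match yet)
Bit 14: prefix='00' (no match yet)
Bit 15: prefix='001' -> emit 'b', reset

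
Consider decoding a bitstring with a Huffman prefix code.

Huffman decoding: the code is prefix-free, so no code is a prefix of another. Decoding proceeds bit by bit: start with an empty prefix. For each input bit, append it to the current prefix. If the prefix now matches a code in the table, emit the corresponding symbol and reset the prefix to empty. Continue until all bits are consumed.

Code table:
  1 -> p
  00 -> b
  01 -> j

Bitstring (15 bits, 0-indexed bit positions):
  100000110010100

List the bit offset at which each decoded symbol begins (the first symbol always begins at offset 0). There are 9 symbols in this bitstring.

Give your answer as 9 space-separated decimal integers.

Answer: 0 1 3 5 7 8 10 11 13

Derivation:
Bit 0: prefix='1' -> emit 'p', reset
Bit 1: prefix='0' (no match yet)
Bit 2: prefix='00' -> emit 'b', reset
Bit 3: prefix='0' (no match yet)
Bit 4: prefix='00' -> emit 'b', reset
Bit 5: prefix='0' (no match yet)
Bit 6: prefix='01' -> emit 'j', reset
Bit 7: prefix='1' -> emit 'p', reset
Bit 8: prefix='0' (no match yet)
Bit 9: prefix='00' -> emit 'b', reset
Bit 10: prefix='1' -> emit 'p', reset
Bit 11: prefix='0' (no match yet)
Bit 12: prefix='01' -> emit 'j', reset
Bit 13: prefix='0' (no match yet)
Bit 14: prefix='00' -> emit 'b', reset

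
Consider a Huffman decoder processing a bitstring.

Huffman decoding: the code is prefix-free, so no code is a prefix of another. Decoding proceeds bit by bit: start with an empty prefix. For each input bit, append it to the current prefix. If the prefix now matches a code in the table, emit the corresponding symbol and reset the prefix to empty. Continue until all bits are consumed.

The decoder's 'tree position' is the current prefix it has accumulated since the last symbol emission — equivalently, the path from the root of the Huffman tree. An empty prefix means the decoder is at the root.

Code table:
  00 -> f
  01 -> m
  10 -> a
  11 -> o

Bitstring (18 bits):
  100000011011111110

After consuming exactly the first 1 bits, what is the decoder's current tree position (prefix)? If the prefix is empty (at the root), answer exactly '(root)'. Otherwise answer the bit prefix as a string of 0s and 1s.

Answer: 1

Derivation:
Bit 0: prefix='1' (no match yet)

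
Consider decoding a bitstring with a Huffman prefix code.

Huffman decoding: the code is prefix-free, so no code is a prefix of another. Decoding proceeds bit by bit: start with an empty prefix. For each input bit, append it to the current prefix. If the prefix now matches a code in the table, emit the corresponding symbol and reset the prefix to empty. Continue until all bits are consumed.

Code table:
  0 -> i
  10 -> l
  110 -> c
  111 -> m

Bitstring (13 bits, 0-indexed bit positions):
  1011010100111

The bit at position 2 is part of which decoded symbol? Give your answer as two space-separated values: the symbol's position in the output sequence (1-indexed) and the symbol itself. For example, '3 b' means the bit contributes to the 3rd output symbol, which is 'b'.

Bit 0: prefix='1' (no match yet)
Bit 1: prefix='10' -> emit 'l', reset
Bit 2: prefix='1' (no match yet)
Bit 3: prefix='11' (no match yet)
Bit 4: prefix='110' -> emit 'c', reset
Bit 5: prefix='1' (no match yet)
Bit 6: prefix='10' -> emit 'l', reset

Answer: 2 c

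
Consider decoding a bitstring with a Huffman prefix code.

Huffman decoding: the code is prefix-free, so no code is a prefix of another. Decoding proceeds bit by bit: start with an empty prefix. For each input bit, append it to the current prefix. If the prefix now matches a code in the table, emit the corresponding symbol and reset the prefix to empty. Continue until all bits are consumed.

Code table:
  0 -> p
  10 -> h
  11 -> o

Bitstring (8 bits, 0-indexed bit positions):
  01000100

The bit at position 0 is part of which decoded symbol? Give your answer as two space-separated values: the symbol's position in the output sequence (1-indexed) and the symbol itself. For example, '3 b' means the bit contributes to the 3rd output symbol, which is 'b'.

Bit 0: prefix='0' -> emit 'p', reset
Bit 1: prefix='1' (no match yet)
Bit 2: prefix='10' -> emit 'h', reset
Bit 3: prefix='0' -> emit 'p', reset
Bit 4: prefix='0' -> emit 'p', reset

Answer: 1 p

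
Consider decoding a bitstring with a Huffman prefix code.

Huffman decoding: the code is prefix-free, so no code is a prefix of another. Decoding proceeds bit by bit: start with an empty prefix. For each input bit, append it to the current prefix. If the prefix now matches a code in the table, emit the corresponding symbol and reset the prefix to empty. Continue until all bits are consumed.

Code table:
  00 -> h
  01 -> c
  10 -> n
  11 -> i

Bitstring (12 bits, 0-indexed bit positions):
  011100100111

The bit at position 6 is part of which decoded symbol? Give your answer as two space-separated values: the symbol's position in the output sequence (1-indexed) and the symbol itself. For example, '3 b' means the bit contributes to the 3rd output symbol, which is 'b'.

Bit 0: prefix='0' (no match yet)
Bit 1: prefix='01' -> emit 'c', reset
Bit 2: prefix='1' (no match yet)
Bit 3: prefix='11' -> emit 'i', reset
Bit 4: prefix='0' (no match yet)
Bit 5: prefix='00' -> emit 'h', reset
Bit 6: prefix='1' (no match yet)
Bit 7: prefix='10' -> emit 'n', reset
Bit 8: prefix='0' (no match yet)
Bit 9: prefix='01' -> emit 'c', reset
Bit 10: prefix='1' (no match yet)

Answer: 4 n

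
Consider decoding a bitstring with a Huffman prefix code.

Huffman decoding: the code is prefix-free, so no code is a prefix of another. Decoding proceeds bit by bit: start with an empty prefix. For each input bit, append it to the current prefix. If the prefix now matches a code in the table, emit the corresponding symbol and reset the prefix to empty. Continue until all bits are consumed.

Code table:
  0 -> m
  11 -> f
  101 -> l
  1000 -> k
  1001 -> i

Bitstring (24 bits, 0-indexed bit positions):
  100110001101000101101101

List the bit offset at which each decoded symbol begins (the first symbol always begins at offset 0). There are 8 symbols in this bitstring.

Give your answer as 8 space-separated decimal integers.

Bit 0: prefix='1' (no match yet)
Bit 1: prefix='10' (no match yet)
Bit 2: prefix='100' (no match yet)
Bit 3: prefix='1001' -> emit 'i', reset
Bit 4: prefix='1' (no match yet)
Bit 5: prefix='10' (no match yet)
Bit 6: prefix='100' (no match yet)
Bit 7: prefix='1000' -> emit 'k', reset
Bit 8: prefix='1' (no match yet)
Bit 9: prefix='11' -> emit 'f', reset
Bit 10: prefix='0' -> emit 'm', reset
Bit 11: prefix='1' (no match yet)
Bit 12: prefix='10' (no match yet)
Bit 13: prefix='100' (no match yet)
Bit 14: prefix='1000' -> emit 'k', reset
Bit 15: prefix='1' (no match yet)
Bit 16: prefix='10' (no match yet)
Bit 17: prefix='101' -> emit 'l', reset
Bit 18: prefix='1' (no match yet)
Bit 19: prefix='10' (no match yet)
Bit 20: prefix='101' -> emit 'l', reset
Bit 21: prefix='1' (no match yet)
Bit 22: prefix='10' (no match yet)
Bit 23: prefix='101' -> emit 'l', reset

Answer: 0 4 8 10 11 15 18 21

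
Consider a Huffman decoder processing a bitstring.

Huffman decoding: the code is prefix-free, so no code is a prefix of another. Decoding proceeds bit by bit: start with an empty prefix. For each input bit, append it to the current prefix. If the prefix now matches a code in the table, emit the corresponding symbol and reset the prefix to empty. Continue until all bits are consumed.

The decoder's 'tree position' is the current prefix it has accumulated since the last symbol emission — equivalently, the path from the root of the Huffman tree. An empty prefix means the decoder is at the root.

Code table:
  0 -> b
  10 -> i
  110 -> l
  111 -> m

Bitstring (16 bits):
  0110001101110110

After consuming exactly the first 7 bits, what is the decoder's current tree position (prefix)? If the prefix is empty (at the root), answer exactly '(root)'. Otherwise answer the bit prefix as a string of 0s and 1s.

Bit 0: prefix='0' -> emit 'b', reset
Bit 1: prefix='1' (no match yet)
Bit 2: prefix='11' (no match yet)
Bit 3: prefix='110' -> emit 'l', reset
Bit 4: prefix='0' -> emit 'b', reset
Bit 5: prefix='0' -> emit 'b', reset
Bit 6: prefix='1' (no match yet)

Answer: 1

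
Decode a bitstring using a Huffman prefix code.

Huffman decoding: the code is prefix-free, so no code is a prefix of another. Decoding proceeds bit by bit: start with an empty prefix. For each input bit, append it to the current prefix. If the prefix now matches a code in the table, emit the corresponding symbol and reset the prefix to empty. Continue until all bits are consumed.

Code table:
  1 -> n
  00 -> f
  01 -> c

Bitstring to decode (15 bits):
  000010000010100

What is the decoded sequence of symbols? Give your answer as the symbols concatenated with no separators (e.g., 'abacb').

Answer: ffnffccf

Derivation:
Bit 0: prefix='0' (no match yet)
Bit 1: prefix='00' -> emit 'f', reset
Bit 2: prefix='0' (no match yet)
Bit 3: prefix='00' -> emit 'f', reset
Bit 4: prefix='1' -> emit 'n', reset
Bit 5: prefix='0' (no match yet)
Bit 6: prefix='00' -> emit 'f', reset
Bit 7: prefix='0' (no match yet)
Bit 8: prefix='00' -> emit 'f', reset
Bit 9: prefix='0' (no match yet)
Bit 10: prefix='01' -> emit 'c', reset
Bit 11: prefix='0' (no match yet)
Bit 12: prefix='01' -> emit 'c', reset
Bit 13: prefix='0' (no match yet)
Bit 14: prefix='00' -> emit 'f', reset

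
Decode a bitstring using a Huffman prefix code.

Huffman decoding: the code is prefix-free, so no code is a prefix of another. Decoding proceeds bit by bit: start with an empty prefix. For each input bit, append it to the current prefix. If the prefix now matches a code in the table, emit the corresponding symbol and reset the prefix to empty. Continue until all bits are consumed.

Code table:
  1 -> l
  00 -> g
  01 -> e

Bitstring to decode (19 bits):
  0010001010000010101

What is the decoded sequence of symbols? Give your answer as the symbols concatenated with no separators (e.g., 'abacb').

Answer: glgeeggeee

Derivation:
Bit 0: prefix='0' (no match yet)
Bit 1: prefix='00' -> emit 'g', reset
Bit 2: prefix='1' -> emit 'l', reset
Bit 3: prefix='0' (no match yet)
Bit 4: prefix='00' -> emit 'g', reset
Bit 5: prefix='0' (no match yet)
Bit 6: prefix='01' -> emit 'e', reset
Bit 7: prefix='0' (no match yet)
Bit 8: prefix='01' -> emit 'e', reset
Bit 9: prefix='0' (no match yet)
Bit 10: prefix='00' -> emit 'g', reset
Bit 11: prefix='0' (no match yet)
Bit 12: prefix='00' -> emit 'g', reset
Bit 13: prefix='0' (no match yet)
Bit 14: prefix='01' -> emit 'e', reset
Bit 15: prefix='0' (no match yet)
Bit 16: prefix='01' -> emit 'e', reset
Bit 17: prefix='0' (no match yet)
Bit 18: prefix='01' -> emit 'e', reset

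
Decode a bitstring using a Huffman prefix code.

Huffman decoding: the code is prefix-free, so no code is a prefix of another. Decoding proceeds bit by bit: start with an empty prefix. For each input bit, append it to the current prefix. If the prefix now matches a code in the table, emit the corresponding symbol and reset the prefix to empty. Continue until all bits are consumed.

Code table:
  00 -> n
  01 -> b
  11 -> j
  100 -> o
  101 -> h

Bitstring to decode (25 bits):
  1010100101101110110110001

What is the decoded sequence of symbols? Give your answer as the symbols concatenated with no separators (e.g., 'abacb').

Answer: hbnhhjbhob

Derivation:
Bit 0: prefix='1' (no match yet)
Bit 1: prefix='10' (no match yet)
Bit 2: prefix='101' -> emit 'h', reset
Bit 3: prefix='0' (no match yet)
Bit 4: prefix='01' -> emit 'b', reset
Bit 5: prefix='0' (no match yet)
Bit 6: prefix='00' -> emit 'n', reset
Bit 7: prefix='1' (no match yet)
Bit 8: prefix='10' (no match yet)
Bit 9: prefix='101' -> emit 'h', reset
Bit 10: prefix='1' (no match yet)
Bit 11: prefix='10' (no match yet)
Bit 12: prefix='101' -> emit 'h', reset
Bit 13: prefix='1' (no match yet)
Bit 14: prefix='11' -> emit 'j', reset
Bit 15: prefix='0' (no match yet)
Bit 16: prefix='01' -> emit 'b', reset
Bit 17: prefix='1' (no match yet)
Bit 18: prefix='10' (no match yet)
Bit 19: prefix='101' -> emit 'h', reset
Bit 20: prefix='1' (no match yet)
Bit 21: prefix='10' (no match yet)
Bit 22: prefix='100' -> emit 'o', reset
Bit 23: prefix='0' (no match yet)
Bit 24: prefix='01' -> emit 'b', reset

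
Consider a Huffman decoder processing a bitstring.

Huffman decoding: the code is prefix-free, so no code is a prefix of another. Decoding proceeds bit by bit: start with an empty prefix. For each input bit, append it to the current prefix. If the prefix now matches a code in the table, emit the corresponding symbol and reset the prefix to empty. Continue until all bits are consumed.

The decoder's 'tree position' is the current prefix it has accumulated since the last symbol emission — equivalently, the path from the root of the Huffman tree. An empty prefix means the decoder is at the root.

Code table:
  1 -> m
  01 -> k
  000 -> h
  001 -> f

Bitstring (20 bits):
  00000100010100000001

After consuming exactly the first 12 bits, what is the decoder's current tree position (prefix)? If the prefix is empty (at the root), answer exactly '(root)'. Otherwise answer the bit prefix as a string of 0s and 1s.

Answer: (root)

Derivation:
Bit 0: prefix='0' (no match yet)
Bit 1: prefix='00' (no match yet)
Bit 2: prefix='000' -> emit 'h', reset
Bit 3: prefix='0' (no match yet)
Bit 4: prefix='00' (no match yet)
Bit 5: prefix='001' -> emit 'f', reset
Bit 6: prefix='0' (no match yet)
Bit 7: prefix='00' (no match yet)
Bit 8: prefix='000' -> emit 'h', reset
Bit 9: prefix='1' -> emit 'm', reset
Bit 10: prefix='0' (no match yet)
Bit 11: prefix='01' -> emit 'k', reset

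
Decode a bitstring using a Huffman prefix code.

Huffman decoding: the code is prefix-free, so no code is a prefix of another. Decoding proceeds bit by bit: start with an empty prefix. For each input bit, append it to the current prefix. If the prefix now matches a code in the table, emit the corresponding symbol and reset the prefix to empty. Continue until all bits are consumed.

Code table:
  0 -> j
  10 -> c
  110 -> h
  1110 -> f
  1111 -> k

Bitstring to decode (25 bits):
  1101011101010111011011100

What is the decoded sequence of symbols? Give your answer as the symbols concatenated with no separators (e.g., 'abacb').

Answer: hcfccfhfj

Derivation:
Bit 0: prefix='1' (no match yet)
Bit 1: prefix='11' (no match yet)
Bit 2: prefix='110' -> emit 'h', reset
Bit 3: prefix='1' (no match yet)
Bit 4: prefix='10' -> emit 'c', reset
Bit 5: prefix='1' (no match yet)
Bit 6: prefix='11' (no match yet)
Bit 7: prefix='111' (no match yet)
Bit 8: prefix='1110' -> emit 'f', reset
Bit 9: prefix='1' (no match yet)
Bit 10: prefix='10' -> emit 'c', reset
Bit 11: prefix='1' (no match yet)
Bit 12: prefix='10' -> emit 'c', reset
Bit 13: prefix='1' (no match yet)
Bit 14: prefix='11' (no match yet)
Bit 15: prefix='111' (no match yet)
Bit 16: prefix='1110' -> emit 'f', reset
Bit 17: prefix='1' (no match yet)
Bit 18: prefix='11' (no match yet)
Bit 19: prefix='110' -> emit 'h', reset
Bit 20: prefix='1' (no match yet)
Bit 21: prefix='11' (no match yet)
Bit 22: prefix='111' (no match yet)
Bit 23: prefix='1110' -> emit 'f', reset
Bit 24: prefix='0' -> emit 'j', reset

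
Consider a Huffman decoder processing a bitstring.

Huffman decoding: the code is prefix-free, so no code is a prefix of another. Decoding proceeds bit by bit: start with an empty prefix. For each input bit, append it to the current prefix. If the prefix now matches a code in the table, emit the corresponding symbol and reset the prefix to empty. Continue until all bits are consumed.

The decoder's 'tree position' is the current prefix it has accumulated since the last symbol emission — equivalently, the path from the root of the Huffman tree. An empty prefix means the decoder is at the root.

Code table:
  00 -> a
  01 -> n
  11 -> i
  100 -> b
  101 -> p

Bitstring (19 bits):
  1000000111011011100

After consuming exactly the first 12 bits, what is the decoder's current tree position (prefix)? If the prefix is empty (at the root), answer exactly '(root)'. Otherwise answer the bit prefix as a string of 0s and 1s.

Answer: (root)

Derivation:
Bit 0: prefix='1' (no match yet)
Bit 1: prefix='10' (no match yet)
Bit 2: prefix='100' -> emit 'b', reset
Bit 3: prefix='0' (no match yet)
Bit 4: prefix='00' -> emit 'a', reset
Bit 5: prefix='0' (no match yet)
Bit 6: prefix='00' -> emit 'a', reset
Bit 7: prefix='1' (no match yet)
Bit 8: prefix='11' -> emit 'i', reset
Bit 9: prefix='1' (no match yet)
Bit 10: prefix='10' (no match yet)
Bit 11: prefix='101' -> emit 'p', reset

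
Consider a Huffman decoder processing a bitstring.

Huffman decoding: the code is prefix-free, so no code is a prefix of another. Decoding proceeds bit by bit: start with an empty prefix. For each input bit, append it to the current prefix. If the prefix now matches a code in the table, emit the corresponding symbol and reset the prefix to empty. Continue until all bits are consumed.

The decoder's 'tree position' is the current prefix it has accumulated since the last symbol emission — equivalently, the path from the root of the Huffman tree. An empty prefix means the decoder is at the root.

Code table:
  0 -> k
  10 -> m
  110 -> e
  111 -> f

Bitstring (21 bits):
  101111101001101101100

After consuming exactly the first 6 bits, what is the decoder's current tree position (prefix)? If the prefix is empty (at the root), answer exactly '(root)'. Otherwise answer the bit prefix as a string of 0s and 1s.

Bit 0: prefix='1' (no match yet)
Bit 1: prefix='10' -> emit 'm', reset
Bit 2: prefix='1' (no match yet)
Bit 3: prefix='11' (no match yet)
Bit 4: prefix='111' -> emit 'f', reset
Bit 5: prefix='1' (no match yet)

Answer: 1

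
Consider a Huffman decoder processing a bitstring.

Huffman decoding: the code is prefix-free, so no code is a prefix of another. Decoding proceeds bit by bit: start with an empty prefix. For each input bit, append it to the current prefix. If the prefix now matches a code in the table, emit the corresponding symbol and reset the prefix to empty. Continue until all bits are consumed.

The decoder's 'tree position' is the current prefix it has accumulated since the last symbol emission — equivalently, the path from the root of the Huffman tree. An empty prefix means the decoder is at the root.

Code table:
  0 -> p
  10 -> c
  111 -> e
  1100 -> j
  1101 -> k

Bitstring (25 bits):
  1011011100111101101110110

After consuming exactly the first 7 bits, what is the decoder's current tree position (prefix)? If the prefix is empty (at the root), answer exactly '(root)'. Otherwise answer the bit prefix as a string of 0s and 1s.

Bit 0: prefix='1' (no match yet)
Bit 1: prefix='10' -> emit 'c', reset
Bit 2: prefix='1' (no match yet)
Bit 3: prefix='11' (no match yet)
Bit 4: prefix='110' (no match yet)
Bit 5: prefix='1101' -> emit 'k', reset
Bit 6: prefix='1' (no match yet)

Answer: 1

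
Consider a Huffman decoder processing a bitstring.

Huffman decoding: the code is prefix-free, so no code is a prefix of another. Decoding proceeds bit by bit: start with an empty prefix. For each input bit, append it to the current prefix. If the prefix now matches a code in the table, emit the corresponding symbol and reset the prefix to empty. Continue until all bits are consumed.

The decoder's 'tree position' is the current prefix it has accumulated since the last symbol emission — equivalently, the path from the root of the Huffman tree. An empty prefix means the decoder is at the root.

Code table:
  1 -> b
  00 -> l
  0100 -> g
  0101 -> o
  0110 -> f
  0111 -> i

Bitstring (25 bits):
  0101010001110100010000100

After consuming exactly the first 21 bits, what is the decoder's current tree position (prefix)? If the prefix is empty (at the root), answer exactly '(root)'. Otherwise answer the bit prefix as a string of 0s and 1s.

Bit 0: prefix='0' (no match yet)
Bit 1: prefix='01' (no match yet)
Bit 2: prefix='010' (no match yet)
Bit 3: prefix='0101' -> emit 'o', reset
Bit 4: prefix='0' (no match yet)
Bit 5: prefix='01' (no match yet)
Bit 6: prefix='010' (no match yet)
Bit 7: prefix='0100' -> emit 'g', reset
Bit 8: prefix='0' (no match yet)
Bit 9: prefix='01' (no match yet)
Bit 10: prefix='011' (no match yet)
Bit 11: prefix='0111' -> emit 'i', reset
Bit 12: prefix='0' (no match yet)
Bit 13: prefix='01' (no match yet)
Bit 14: prefix='010' (no match yet)
Bit 15: prefix='0100' -> emit 'g', reset
Bit 16: prefix='0' (no match yet)
Bit 17: prefix='01' (no match yet)
Bit 18: prefix='010' (no match yet)
Bit 19: prefix='0100' -> emit 'g', reset
Bit 20: prefix='0' (no match yet)

Answer: 0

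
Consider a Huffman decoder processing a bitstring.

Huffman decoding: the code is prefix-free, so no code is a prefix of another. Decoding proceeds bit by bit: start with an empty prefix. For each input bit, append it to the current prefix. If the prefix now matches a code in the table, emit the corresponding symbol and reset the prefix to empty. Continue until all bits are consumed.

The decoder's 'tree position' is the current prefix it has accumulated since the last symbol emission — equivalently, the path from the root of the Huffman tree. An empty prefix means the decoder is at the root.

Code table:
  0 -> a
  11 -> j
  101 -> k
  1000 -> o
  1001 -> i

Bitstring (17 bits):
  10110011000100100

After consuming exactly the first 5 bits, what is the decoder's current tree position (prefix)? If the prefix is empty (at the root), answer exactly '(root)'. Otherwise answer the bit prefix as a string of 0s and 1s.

Bit 0: prefix='1' (no match yet)
Bit 1: prefix='10' (no match yet)
Bit 2: prefix='101' -> emit 'k', reset
Bit 3: prefix='1' (no match yet)
Bit 4: prefix='10' (no match yet)

Answer: 10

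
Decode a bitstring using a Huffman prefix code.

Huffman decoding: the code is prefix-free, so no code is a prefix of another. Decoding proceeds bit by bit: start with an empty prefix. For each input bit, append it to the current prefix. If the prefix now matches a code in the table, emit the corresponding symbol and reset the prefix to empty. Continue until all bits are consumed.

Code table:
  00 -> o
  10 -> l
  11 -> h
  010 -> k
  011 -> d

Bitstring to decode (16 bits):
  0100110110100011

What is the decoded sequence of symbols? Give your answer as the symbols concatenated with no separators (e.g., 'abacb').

Answer: kddkoh

Derivation:
Bit 0: prefix='0' (no match yet)
Bit 1: prefix='01' (no match yet)
Bit 2: prefix='010' -> emit 'k', reset
Bit 3: prefix='0' (no match yet)
Bit 4: prefix='01' (no match yet)
Bit 5: prefix='011' -> emit 'd', reset
Bit 6: prefix='0' (no match yet)
Bit 7: prefix='01' (no match yet)
Bit 8: prefix='011' -> emit 'd', reset
Bit 9: prefix='0' (no match yet)
Bit 10: prefix='01' (no match yet)
Bit 11: prefix='010' -> emit 'k', reset
Bit 12: prefix='0' (no match yet)
Bit 13: prefix='00' -> emit 'o', reset
Bit 14: prefix='1' (no match yet)
Bit 15: prefix='11' -> emit 'h', reset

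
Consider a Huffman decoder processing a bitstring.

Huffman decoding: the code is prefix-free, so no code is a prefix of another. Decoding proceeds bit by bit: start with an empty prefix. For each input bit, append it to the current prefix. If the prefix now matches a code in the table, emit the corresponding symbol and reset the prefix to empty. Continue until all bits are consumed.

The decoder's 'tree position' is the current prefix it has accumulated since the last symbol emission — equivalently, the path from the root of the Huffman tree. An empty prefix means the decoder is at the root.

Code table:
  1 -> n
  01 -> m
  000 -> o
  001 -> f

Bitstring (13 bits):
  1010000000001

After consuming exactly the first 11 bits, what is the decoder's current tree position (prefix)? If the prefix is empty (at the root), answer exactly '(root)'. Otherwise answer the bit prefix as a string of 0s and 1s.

Answer: 00

Derivation:
Bit 0: prefix='1' -> emit 'n', reset
Bit 1: prefix='0' (no match yet)
Bit 2: prefix='01' -> emit 'm', reset
Bit 3: prefix='0' (no match yet)
Bit 4: prefix='00' (no match yet)
Bit 5: prefix='000' -> emit 'o', reset
Bit 6: prefix='0' (no match yet)
Bit 7: prefix='00' (no match yet)
Bit 8: prefix='000' -> emit 'o', reset
Bit 9: prefix='0' (no match yet)
Bit 10: prefix='00' (no match yet)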